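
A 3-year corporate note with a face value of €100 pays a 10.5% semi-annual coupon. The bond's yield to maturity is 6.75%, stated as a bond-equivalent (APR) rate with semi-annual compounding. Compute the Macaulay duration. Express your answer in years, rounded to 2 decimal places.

Periodic yield y = 0.03375. Discount each cash flow and weight by its period:
  t   CF        PV=CF/(1+0.03375)^t    t·PV
  1         5.25         5.0786         5.0786
  2         5.25         4.9128         9.8256
  3         5.25         4.7524        14.2572
  4         5.25         4.5972        18.3890
  5         5.25         4.4471        22.2357
  6       105.25        86.2440       517.4641
  Σ                    110.0322       587.2502
Price P = Σ PV = 110.0322.
Macaulay duration = Σ(t·PV) / P = 587.2502 / 110.0322 = 5.33708 half-year periods.
In years: 5.33708 / 2 = 2.66854 years.

2.67 years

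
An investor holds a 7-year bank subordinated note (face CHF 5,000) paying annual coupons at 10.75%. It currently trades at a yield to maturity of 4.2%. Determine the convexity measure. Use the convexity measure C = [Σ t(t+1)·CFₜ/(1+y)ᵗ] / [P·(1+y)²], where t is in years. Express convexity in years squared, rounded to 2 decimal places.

With y = 0.042:
  t   CF        PV=CF/(1+0.042)^t    t·PV        t(t+1)·PV
  1       537.50       515.8349       515.8349       1,031.6699
  2       537.50       495.0431       990.0862       2,970.2587
  3       537.50       475.0894     1,425.2681       5,701.0724
  4       537.50       455.9399     1,823.7596       9,118.7979
  5       537.50       437.5623     2,187.8114      13,126.8683
  6       537.50       419.9254     2,519.5525      17,636.8672
  7     5,537.50     4,151.8314    29,062.8196     232,502.5570
  Σ                  6,951.2264    38,525.1323     282,088.0914
P = 6,951.2264.
Convexity = Σ t(t+1)·PV / [P·(1+y)²] = 282,088.0914 / (6,951.2264 × 1.085764) = 37.37557.

37.38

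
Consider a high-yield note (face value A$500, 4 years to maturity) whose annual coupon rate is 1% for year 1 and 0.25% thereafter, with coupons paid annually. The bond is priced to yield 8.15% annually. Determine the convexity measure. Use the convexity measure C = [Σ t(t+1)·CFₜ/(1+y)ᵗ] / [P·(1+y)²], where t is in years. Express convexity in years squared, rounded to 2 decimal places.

16.86

With y = 0.0815:
  t   CF        PV=CF/(1+0.0815)^t    t·PV        t(t+1)·PV
  1         5.00         4.6232         4.6232           9.2464
  2         1.25         1.0687         2.1374           6.4122
  3         1.25         0.9882         2.9645          11.8580
  4       501.25       366.3939     1,465.5758       7,327.8789
  Σ                    373.0740     1,475.3009       7,355.3956
P = 373.0740.
Convexity = Σ t(t+1)·PV / [P·(1+y)²] = 7,355.3956 / (373.0740 × 1.169642) = 16.85613.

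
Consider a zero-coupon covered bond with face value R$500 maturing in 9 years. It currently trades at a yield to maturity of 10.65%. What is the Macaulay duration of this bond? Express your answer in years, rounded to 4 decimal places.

9.0000 years

A zero-coupon bond has a single cash flow at maturity, so its Macaulay duration equals its maturity: 9 years.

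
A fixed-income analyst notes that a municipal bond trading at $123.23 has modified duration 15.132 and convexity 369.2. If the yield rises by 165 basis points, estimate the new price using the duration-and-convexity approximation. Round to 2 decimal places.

Duration effect: -D_mod·Δy = -15.132 × (+0.0165) = -0.249678
Convexity effect: ½·C·(Δy)² = 0.5 × 369.2 × (0.0165)² = +0.05025735
ΔP/P ≈ -0.249678 + 0.05025735 = -0.19942065
New price ≈ 123.23 × (1 - 0.19942065) = 98.6553933005.

$98.66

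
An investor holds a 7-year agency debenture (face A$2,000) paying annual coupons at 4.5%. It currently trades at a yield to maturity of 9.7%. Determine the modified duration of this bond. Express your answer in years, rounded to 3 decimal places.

5.468 years

Periodic yield y = 0.097. First find Macaulay duration:
  t   CF        PV=CF/(1+0.097)^t    t·PV
  1        90.00        82.0419        82.0419
  2        90.00        74.7875       149.5751
  3        90.00        68.1746       204.5238
  4        90.00        62.1464       248.5856
  5        90.00        56.6512       283.2562
  6        90.00        51.6420       309.8518
  7     2,090.00     1,093.2007     7,652.4048
  Σ                  1,488.6444     8,930.2391
P = 1,488.6444; Macaulay duration = 8,930.2391 / 1,488.6444 = 5.99891 years.
Modified duration = D_Mac / (1 + y) = 5.99891 / 1.097 = 5.46847 years.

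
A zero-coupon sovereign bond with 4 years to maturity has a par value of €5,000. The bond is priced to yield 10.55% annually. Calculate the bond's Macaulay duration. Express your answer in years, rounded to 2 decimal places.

A zero-coupon bond has a single cash flow at maturity, so its Macaulay duration equals its maturity: 4 years.

4.00 years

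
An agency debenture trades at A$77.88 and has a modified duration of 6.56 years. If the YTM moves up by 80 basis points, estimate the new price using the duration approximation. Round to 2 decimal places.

Duration approximation: ΔP/P ≈ -D_mod · Δy = -6.56 × (+0.008) = -0.052480.
New price ≈ 77.88 × (1 - 0.052480) = 73.7928576.

A$73.79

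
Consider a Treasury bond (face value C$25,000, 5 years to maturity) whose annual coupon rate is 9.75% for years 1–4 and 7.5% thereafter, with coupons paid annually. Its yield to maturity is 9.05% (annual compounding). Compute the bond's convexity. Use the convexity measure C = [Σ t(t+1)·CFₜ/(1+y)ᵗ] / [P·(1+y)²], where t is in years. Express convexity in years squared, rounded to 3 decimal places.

With y = 0.0905:
  t   CF        PV=CF/(1+0.0905)^t    t·PV        t(t+1)·PV
  1     2,437.50     2,235.2132     2,235.2132       4,470.4264
  2     2,437.50     2,049.7141     4,099.4282      12,298.2845
  3     2,437.50     1,879.6094     5,638.8283      22,555.3131
  4     2,437.50     1,723.6217     6,894.4867      34,472.4333
  5    26,875.00    17,426.8994    87,134.4968     522,806.9810
  Σ                 25,315.0577   106,002.4532     596,603.4384
P = 25,315.0577.
Convexity = Σ t(t+1)·PV / [P·(1+y)²] = 596,603.4384 / (25,315.0577 × 1.189190) = 19.81780.

19.818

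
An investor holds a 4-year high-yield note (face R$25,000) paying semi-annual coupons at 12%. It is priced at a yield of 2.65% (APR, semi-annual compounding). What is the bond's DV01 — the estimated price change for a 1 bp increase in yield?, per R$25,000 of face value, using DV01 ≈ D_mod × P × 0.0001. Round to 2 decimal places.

Periodic yield y = 0.01325.
  t   CF        PV=CF/(1+0.01325)^t    t·PV
  1     1,500.00     1,480.3849     1,480.3849
  2     1,500.00     1,461.0263     2,922.0526
  3     1,500.00     1,441.9209     4,325.7626
  4     1,500.00     1,423.0652     5,692.2609
  5     1,500.00     1,404.4562     7,022.2810
  6     1,500.00     1,386.0905     8,316.5430
  7     1,500.00     1,367.9650     9,575.7547
  8    26,500.00    23,851.3505   190,810.8041
  Σ                 33,816.2594   230,145.8437
P = 33,816.2594; D_Mac = 6.80577 half-year periods = 3.40289 yrs; D_mod = 3.35839 yrs.
DV01 ≈ 3.35839 × 33,816.2594 × 0.0001 = 11.356814.

R$11.36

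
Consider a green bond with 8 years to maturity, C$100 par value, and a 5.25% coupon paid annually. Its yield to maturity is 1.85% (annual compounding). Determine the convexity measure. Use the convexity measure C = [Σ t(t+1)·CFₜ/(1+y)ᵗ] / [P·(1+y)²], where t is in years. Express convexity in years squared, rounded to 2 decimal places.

56.59

With y = 0.0185:
  t   CF        PV=CF/(1+0.0185)^t    t·PV        t(t+1)·PV
  1         5.25         5.1546         5.1546          10.3093
  2         5.25         5.0610        10.1220          30.3661
  3         5.25         4.9691        14.9072          59.6290
  4         5.25         4.8788        19.5153          97.5765
  5         5.25         4.7902        23.9510         143.7062
  6         5.25         4.7032        28.2192         197.5342
  7         5.25         4.6178        32.3244         258.5950
  8       105.25        90.8937       727.1497       6,544.3472
  Σ                    125.0684       861.3435       7,342.0634
P = 125.0684.
Convexity = Σ t(t+1)·PV / [P·(1+y)²] = 7,342.0634 / (125.0684 × 1.037342) = 56.59113.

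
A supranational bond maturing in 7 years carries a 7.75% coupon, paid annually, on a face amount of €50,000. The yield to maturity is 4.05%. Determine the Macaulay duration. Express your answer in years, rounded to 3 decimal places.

Periodic yield y = 0.0405. Discount each cash flow and weight by its year:
  t   CF        PV=CF/(1+0.0405)^t    t·PV
  1     3,875.00     3,724.1711     3,724.1711
  2     3,875.00     3,579.2129     7,158.4259
  3     3,875.00     3,439.8971    10,319.6913
  4     3,875.00     3,306.0040    13,224.0158
  5     3,875.00     3,177.3224    15,886.6120
  6     3,875.00     3,053.6496    18,321.8975
  7    53,875.00    40,803.0560   285,621.3920
  Σ                 61,083.3131   354,256.2056
Price P = Σ PV = 61,083.3131.
Macaulay duration = Σ(t·PV) / P = 354,256.2056 / 61,083.3131 = 5.79956 years.

5.800 years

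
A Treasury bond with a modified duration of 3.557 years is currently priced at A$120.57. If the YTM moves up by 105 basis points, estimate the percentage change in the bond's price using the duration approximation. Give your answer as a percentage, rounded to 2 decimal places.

Duration approximation: ΔP/P ≈ -D_mod · Δy = -3.557 × (+0.0105) = -0.0373485.
As a percentage: -3.73485%.

-3.73%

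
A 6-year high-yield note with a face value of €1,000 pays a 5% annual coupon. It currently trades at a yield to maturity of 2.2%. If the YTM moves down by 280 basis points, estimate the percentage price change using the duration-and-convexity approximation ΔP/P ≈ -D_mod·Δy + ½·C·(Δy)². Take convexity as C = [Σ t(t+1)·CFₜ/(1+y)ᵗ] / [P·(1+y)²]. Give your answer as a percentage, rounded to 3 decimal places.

+16.109%

With y = 0.022:
  t   CF        PV=CF/(1+0.022)^t    t·PV        t(t+1)·PV
  1        50.00        48.9237        48.9237          97.8474
  2        50.00        47.8705        95.7411         287.2232
  3        50.00        46.8400       140.5201         562.0806
  4        50.00        45.8317       183.3270         916.6350
  5        50.00        44.8452       224.2258       1,345.3546
  6     1,050.00       921.4758     5,528.8547      38,701.9827
  Σ                  1,155.7869     6,221.5923      41,911.1234
P = 1,155.7869; D_Mac = 5.38299 yrs; D_mod = 5.26712 yrs; C = 34.71760.
Duration effect: -5.26712 × (-0.028) = +0.147479
Convexity effect: 0.5 × 34.71760 × (-0.028)² = +0.0136093
ΔP/P ≈ +0.147479 + 0.0136093 = +0.161089 = +16.1089%.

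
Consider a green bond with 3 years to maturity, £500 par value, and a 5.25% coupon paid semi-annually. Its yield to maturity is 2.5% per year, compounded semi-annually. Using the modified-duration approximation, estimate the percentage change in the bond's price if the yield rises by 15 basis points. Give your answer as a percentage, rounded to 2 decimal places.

-0.42%

Periodic yield y = 0.0125. Modified duration first:
  t   CF        PV=CF/(1+0.0125)^t    t·PV
  1       13.125        12.9630        12.9630
  2       13.125        12.8029        25.6059
  3       13.125        12.6449        37.9346
  4       13.125        12.4888        49.9550
  5       13.125        12.3346        61.6729
  6      513.125       476.2697     2,857.6184
  Σ                    539.5038     3,045.7497
P = 539.5038; D_Mac = 5.64546 half-year periods = 2.82273 yrs; D_mod = 2.82273/(1+0.0125) = 2.78788 yrs.
ΔP/P ≈ -D_mod · Δy = -2.78788 × (+0.0015) = -0.004182 = -0.4182%.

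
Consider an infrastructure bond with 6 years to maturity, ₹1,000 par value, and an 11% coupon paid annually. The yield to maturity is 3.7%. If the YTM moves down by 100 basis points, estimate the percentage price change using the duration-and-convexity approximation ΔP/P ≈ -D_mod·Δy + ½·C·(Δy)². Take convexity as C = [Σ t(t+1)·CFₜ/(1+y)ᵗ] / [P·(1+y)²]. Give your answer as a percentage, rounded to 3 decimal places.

With y = 0.037:
  t   CF        PV=CF/(1+0.037)^t    t·PV        t(t+1)·PV
  1       110.00       106.0752       106.0752         212.1504
  2       110.00       102.2905       204.5809         613.7428
  3       110.00        98.6408       295.9223       1,183.6891
  4       110.00        95.1213       380.4851       1,902.4255
  5       110.00        91.7274       458.6368       2,751.8209
  6     1,110.00       892.5868     5,355.5206      37,488.6439
  Σ                  1,386.4418     6,801.2209      44,152.4726
P = 1,386.4418; D_Mac = 4.90552 yrs; D_mod = 4.73049 yrs; C = 29.61392.
Duration effect: -4.73049 × (-0.01) = +0.047305
Convexity effect: 0.5 × 29.61392 × (-0.01)² = +0.0014807
ΔP/P ≈ +0.047305 + 0.0014807 = +0.048786 = +4.8786%.

+4.879%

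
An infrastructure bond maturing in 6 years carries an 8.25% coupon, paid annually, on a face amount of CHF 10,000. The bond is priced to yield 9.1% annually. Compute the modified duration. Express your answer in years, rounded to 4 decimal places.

4.5317 years

Periodic yield y = 0.091. First find Macaulay duration:
  t   CF        PV=CF/(1+0.091)^t    t·PV
  1       825.00       756.1870       756.1870
  2       825.00       693.1136     1,386.2273
  3       825.00       635.3012     1,905.9037
  4       825.00       582.3109     2,329.2437
  5       825.00       533.7405     2,668.7027
  6    10,825.00     6,419.1777    38,515.0665
  Σ                  9,619.8311    47,561.3309
P = 9,619.8311; Macaulay duration = 47,561.3309 / 9,619.8311 = 4.94409 years.
Modified duration = D_Mac / (1 + y) = 4.94409 / 1.091 = 4.53171 years.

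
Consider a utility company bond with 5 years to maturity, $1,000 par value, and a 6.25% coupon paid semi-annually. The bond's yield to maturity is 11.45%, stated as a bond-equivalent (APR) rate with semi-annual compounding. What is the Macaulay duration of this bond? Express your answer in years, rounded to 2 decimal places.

4.28 years

Periodic yield y = 0.05725. Discount each cash flow and weight by its period:
  t   CF        PV=CF/(1+0.05725)^t    t·PV
  1        31.25        29.5578        29.5578
  2        31.25        27.9573        55.9145
  3        31.25        26.4434        79.3301
  4        31.25        25.0115       100.0459
  5        31.25        23.6571       118.2855
  6        31.25        22.3761       134.2564
  7        31.25        21.1644       148.1509
  8        31.25        20.0184       160.1469
  9        31.25        18.9344       170.4093
  10    1,031.25       590.9994     5,909.9938
  Σ                    806.1196     6,906.0911
Price P = Σ PV = 806.1196.
Macaulay duration = Σ(t·PV) / P = 6,906.0911 / 806.1196 = 8.56708 half-year periods.
In years: 8.56708 / 2 = 4.28354 years.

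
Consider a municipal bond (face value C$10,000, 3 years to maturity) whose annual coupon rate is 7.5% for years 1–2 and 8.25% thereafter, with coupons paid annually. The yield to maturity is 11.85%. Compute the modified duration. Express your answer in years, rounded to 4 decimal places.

Periodic yield y = 0.1185. First find Macaulay duration:
  t   CF        PV=CF/(1+0.1185)^t    t·PV
  1       750.00       670.5409       670.5409
  2       750.00       599.5001     1,199.0003
  3    10,825.00     7,736.0620    23,208.1859
  Σ                  9,006.1030    25,077.7271
P = 9,006.1030; Macaulay duration = 25,077.7271 / 9,006.1030 = 2.78453 years.
Modified duration = D_Mac / (1 + y) = 2.78453 / 1.1185 = 2.48952 years.

2.4895 years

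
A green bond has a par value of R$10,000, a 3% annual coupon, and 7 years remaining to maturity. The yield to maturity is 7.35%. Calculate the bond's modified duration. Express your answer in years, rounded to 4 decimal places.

Periodic yield y = 0.0735. First find Macaulay duration:
  t   CF        PV=CF/(1+0.0735)^t    t·PV
  1       300.00       279.4597       279.4597
  2       300.00       260.3258       520.6515
  3       300.00       242.5019       727.5056
  4       300.00       225.8984       903.5934
  5       300.00       210.4316     1,052.1581
  6       300.00       196.0239     1,176.1432
  7    10,300.00     6,269.3553    43,885.4871
  Σ                  7,683.9965    48,544.9988
P = 7,683.9965; Macaulay duration = 48,544.9988 / 7,683.9965 = 6.31768 years.
Modified duration = D_Mac / (1 + y) = 6.31768 / 1.0735 = 5.88512 years.

5.8851 years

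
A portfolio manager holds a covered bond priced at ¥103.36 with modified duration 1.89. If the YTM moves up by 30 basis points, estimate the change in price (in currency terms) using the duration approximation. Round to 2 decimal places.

-¥0.59

Duration approximation: ΔP/P ≈ -D_mod · Δy = -1.89 × (+0.003) = -0.005670.
ΔP ≈ 103.36 × (-0.005670) = -0.5860512.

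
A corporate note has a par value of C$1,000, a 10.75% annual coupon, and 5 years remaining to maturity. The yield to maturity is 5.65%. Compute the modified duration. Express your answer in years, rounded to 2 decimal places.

3.98 years

Periodic yield y = 0.0565. First find Macaulay duration:
  t   CF        PV=CF/(1+0.0565)^t    t·PV
  1       107.50       101.7511       101.7511
  2       107.50        96.3096       192.6191
  3       107.50        91.1591       273.4773
  4       107.50        86.2840       345.1361
  5     1,107.50       841.3878     4,206.9392
  Σ                  1,216.8916     5,119.9228
P = 1,216.8916; Macaulay duration = 5,119.9228 / 1,216.8916 = 4.20738 years.
Modified duration = D_Mac / (1 + y) = 4.20738 / 1.0565 = 3.98237 years.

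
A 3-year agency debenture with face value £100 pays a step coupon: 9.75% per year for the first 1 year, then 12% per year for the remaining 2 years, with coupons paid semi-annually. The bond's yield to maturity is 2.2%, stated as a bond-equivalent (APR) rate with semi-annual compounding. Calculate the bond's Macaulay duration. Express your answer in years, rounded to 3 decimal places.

Periodic yield y = 0.011. Discount each cash flow and weight by its period:
  t   CF        PV=CF/(1+0.011)^t    t·PV
  1        4.875         4.8220         4.8220
  2        4.875         4.7695         9.5390
  3        6.000         5.8063        17.4188
  4        6.000         5.7431        22.9724
  5        6.000         5.6806        28.4031
  6      106.000        99.2656       595.5938
  Σ                    126.0871       678.7491
Price P = Σ PV = 126.0871.
Macaulay duration = Σ(t·PV) / P = 678.7491 / 126.0871 = 5.38318 half-year periods.
In years: 5.38318 / 2 = 2.69159 years.

2.692 years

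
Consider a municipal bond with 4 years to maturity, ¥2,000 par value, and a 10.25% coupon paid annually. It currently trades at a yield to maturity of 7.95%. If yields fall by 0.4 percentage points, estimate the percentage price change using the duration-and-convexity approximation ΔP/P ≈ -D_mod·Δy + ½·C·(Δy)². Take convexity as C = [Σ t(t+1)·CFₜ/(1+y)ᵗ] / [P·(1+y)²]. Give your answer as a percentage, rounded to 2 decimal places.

+1.31%

With y = 0.0795:
  t   CF        PV=CF/(1+0.0795)^t    t·PV        t(t+1)·PV
  1       205.00       189.9027       189.9027         379.8055
  2       205.00       175.9173       351.8346       1,055.5038
  3       205.00       162.9618       488.8855       1,955.5421
  4     2,205.00     1,623.7457     6,494.9827      32,474.9135
  Σ                  2,152.5276     7,525.6056      35,865.7649
P = 2,152.5276; D_Mac = 3.49617 yrs; D_mod = 3.23870 yrs; C = 14.29836.
Duration effect: -3.23870 × (-0.004) = +0.012955
Convexity effect: 0.5 × 14.29836 × (-0.004)² = +0.0001144
ΔP/P ≈ +0.012955 + 0.0001144 = +0.013069 = +1.3069%.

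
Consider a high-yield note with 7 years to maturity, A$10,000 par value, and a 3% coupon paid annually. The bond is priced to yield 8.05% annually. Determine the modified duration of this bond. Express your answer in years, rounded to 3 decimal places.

Periodic yield y = 0.0805. First find Macaulay duration:
  t   CF        PV=CF/(1+0.0805)^t    t·PV
  1       300.00       277.6492       277.6492
  2       300.00       256.9637       513.9273
  3       300.00       237.8192       713.4576
  4       300.00       220.1011       880.4043
  5       300.00       203.7030     1,018.5149
  6       300.00       188.5266     1,131.1596
  7    10,300.00     5,990.5104    41,933.5728
  Σ                  7,375.2732    46,468.6858
P = 7,375.2732; Macaulay duration = 46,468.6858 / 7,375.2732 = 6.30061 years.
Modified duration = D_Mac / (1 + y) = 6.30061 / 1.0805 = 5.83119 years.

5.831 years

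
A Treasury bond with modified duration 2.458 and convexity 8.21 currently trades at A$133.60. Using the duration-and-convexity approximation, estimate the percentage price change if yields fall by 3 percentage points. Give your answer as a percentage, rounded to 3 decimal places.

+7.743%

Duration effect: -D_mod·Δy = -2.458 × (-0.03) = +0.073740
Convexity effect: ½·C·(Δy)² = 0.5 × 8.21 × (-0.03)² = +0.0036945
ΔP/P ≈ +0.073740 + 0.0036945 = +0.0774345
= +7.74345%.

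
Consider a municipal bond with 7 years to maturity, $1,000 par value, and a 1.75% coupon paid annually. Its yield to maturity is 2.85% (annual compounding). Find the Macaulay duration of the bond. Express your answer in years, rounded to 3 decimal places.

6.633 years

Periodic yield y = 0.0285. Discount each cash flow and weight by its year:
  t   CF        PV=CF/(1+0.0285)^t    t·PV
  1        17.50        17.0151        17.0151
  2        17.50        16.5436        33.0872
  3        17.50        16.0852        48.2555
  4        17.50        15.6394        62.5577
  5        17.50        15.2061        76.0303
  6        17.50        14.7847        88.7082
  7     1,017.50       835.8038     5,850.6267
  Σ                    931.0778     6,176.2805
Price P = Σ PV = 931.0778.
Macaulay duration = Σ(t·PV) / P = 6,176.2805 / 931.0778 = 6.63347 years.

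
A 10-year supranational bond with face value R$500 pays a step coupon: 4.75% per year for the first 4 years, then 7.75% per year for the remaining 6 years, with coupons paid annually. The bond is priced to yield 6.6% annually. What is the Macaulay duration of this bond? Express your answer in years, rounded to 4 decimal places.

7.9499 years

Periodic yield y = 0.066. Discount each cash flow and weight by its year:
  t   CF        PV=CF/(1+0.066)^t    t·PV
  1        23.75        22.2795        22.2795
  2        23.75        20.9001        41.8003
  3        23.75        19.6061        58.8184
  4        23.75        18.3922        73.5690
  5        38.75        28.1505       140.7524
  6        38.75        26.4076       158.4454
  7        38.75        24.7726       173.4081
  8        38.75        23.2388       185.9106
  9        38.75        21.8000       196.2002
  10      538.75       284.3251     2,843.2512
  Σ                    489.8727     3,894.4351
Price P = Σ PV = 489.8727.
Macaulay duration = Σ(t·PV) / P = 3,894.4351 / 489.8727 = 7.94989 years.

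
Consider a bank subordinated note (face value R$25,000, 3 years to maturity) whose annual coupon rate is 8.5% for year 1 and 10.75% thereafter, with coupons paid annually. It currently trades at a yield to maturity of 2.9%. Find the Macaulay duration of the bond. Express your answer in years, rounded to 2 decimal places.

2.78 years

Periodic yield y = 0.029. Discount each cash flow and weight by its year:
  t   CF        PV=CF/(1+0.029)^t    t·PV
  1     2,125.00     2,065.1118     2,065.1118
  2     2,687.50     2,538.1526     5,076.3051
  3    27,687.50    25,411.9282    76,235.7845
  Σ                 30,015.1925    83,377.2014
Price P = Σ PV = 30,015.1925.
Macaulay duration = Σ(t·PV) / P = 83,377.2014 / 30,015.1925 = 2.77783 years.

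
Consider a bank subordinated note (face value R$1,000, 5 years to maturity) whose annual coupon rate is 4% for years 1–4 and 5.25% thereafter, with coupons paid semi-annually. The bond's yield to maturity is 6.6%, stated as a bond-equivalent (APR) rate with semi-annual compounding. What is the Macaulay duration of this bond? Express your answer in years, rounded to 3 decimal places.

Periodic yield y = 0.033. Discount each cash flow and weight by its period:
  t   CF        PV=CF/(1+0.033)^t    t·PV
  1        20.00        19.3611        19.3611
  2        20.00        18.7426        37.4852
  3        20.00        18.1438        54.4315
  4        20.00        17.5642        70.2569
  5        20.00        17.0031        85.0156
  6        20.00        16.4599        98.7596
  7        20.00        15.9341       111.5388
  8        20.00        15.4251       123.4006
  9        26.25        19.5987       176.3880
  10    1,026.25       741.7370     7,417.3702
  Σ                    899.9696     8,194.0073
Price P = Σ PV = 899.9696.
Macaulay duration = Σ(t·PV) / P = 8,194.0073 / 899.9696 = 9.10476 half-year periods.
In years: 9.10476 / 2 = 4.55238 years.

4.552 years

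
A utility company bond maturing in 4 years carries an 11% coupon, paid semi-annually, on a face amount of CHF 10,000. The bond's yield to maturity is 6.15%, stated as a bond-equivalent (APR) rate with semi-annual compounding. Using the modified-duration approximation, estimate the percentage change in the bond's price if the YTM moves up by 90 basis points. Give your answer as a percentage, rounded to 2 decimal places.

Periodic yield y = 0.03075. Modified duration first:
  t   CF        PV=CF/(1+0.03075)^t    t·PV
  1       550.00       533.5920       533.5920
  2       550.00       517.6736     1,035.3472
  3       550.00       502.2300     1,506.6900
  4       550.00       487.2472     1,948.9886
  5       550.00       472.7113     2,363.5564
  6       550.00       458.6091     2,751.6544
  7       550.00       444.9275     3,114.4928
  8    10,550.00     8,279.9118    66,239.2946
  Σ                 11,696.9025    79,493.6160
P = 11,696.9025; D_Mac = 6.79613 half-year periods = 3.39806 yrs; D_mod = 3.39806/(1+0.03075) = 3.29669 yrs.
ΔP/P ≈ -D_mod · Δy = -3.29669 × (+0.009) = -0.029670 = -2.9670%.

-2.97%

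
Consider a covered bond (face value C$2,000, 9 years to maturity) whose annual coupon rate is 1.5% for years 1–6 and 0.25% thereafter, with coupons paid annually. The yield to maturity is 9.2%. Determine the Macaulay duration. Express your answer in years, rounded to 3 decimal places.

Periodic yield y = 0.092. Discount each cash flow and weight by its year:
  t   CF        PV=CF/(1+0.092)^t    t·PV
  1        30.00        27.4725        27.4725
  2        30.00        25.1580        50.3160
  3        30.00        23.0385        69.1154
  4        30.00        21.0975        84.3899
  5        30.00        19.3200        96.6002
  6        30.00        17.6923       106.1541
  7         5.00         2.7003        18.9021
  8         5.00         2.4728        19.7824
  9     2,005.00       908.0518     8,172.4664
  Σ                  1,047.0038     8,645.1989
Price P = Σ PV = 1,047.0038.
Macaulay duration = Σ(t·PV) / P = 8,645.1989 / 1,047.0038 = 8.25708 years.

8.257 years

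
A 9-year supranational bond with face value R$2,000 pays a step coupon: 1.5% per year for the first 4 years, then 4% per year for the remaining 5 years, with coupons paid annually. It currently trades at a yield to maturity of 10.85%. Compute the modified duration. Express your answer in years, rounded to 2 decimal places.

Periodic yield y = 0.1085. First find Macaulay duration:
  t   CF        PV=CF/(1+0.1085)^t    t·PV
  1        30.00        27.0636        27.0636
  2        30.00        24.4146        48.8292
  3        30.00        22.0249        66.0747
  4        30.00        19.8691        79.4764
  5        80.00        47.7982       238.9910
  6        80.00        43.1197       258.7182
  7        80.00        38.8991       272.2940
  8        80.00        35.0917       280.7336
  9     2,080.00       823.0800     7,407.7202
  Σ                  1,081.3610     8,679.9010
P = 1,081.3610; Macaulay duration = 8,679.9010 / 1,081.3610 = 8.02683 years.
Modified duration = D_Mac / (1 + y) = 8.02683 / 1.1085 = 7.24116 years.

7.24 years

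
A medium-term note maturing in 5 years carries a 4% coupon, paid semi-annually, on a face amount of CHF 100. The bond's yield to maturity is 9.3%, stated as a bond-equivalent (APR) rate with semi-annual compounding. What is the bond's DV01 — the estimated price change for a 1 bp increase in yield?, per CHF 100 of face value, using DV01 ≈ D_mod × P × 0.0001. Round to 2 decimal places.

CHF 0.03

Periodic yield y = 0.0465.
  t   CF        PV=CF/(1+0.0465)^t    t·PV
  1         2.00         1.9111         1.9111
  2         2.00         1.8262         3.6524
  3         2.00         1.7451         5.2352
  4         2.00         1.6675         6.6701
  5         2.00         1.5934         7.9672
  6         2.00         1.5226         9.1358
  7         2.00         1.4550        10.1848
  8         2.00         1.3903        11.1226
  9         2.00         1.3285        11.9569
  10      102.00        64.7452       647.4524
  Σ                     79.1851       715.2886
P = 79.1851; D_Mac = 9.03312 half-year periods = 4.51656 yrs; D_mod = 4.31587 yrs.
DV01 ≈ 4.31587 × 79.1851 × 0.0001 = 0.034175.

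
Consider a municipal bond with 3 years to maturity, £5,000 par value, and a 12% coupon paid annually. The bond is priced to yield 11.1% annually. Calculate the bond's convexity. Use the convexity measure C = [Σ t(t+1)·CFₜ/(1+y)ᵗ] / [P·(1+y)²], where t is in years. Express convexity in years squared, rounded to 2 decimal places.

8.40

With y = 0.111:
  t   CF        PV=CF/(1+0.111)^t    t·PV        t(t+1)·PV
  1       600.00       540.0540       540.0540       1,080.1080
  2       600.00       486.0972       972.1944       2,916.5833
  3     5,600.00     4,083.6250    12,250.8749      49,003.4996
  Σ                  5,109.7762    13,763.1233      53,000.1909
P = 5,109.7762.
Convexity = Σ t(t+1)·PV / [P·(1+y)²] = 53,000.1909 / (5,109.7762 × 1.234321) = 8.40325.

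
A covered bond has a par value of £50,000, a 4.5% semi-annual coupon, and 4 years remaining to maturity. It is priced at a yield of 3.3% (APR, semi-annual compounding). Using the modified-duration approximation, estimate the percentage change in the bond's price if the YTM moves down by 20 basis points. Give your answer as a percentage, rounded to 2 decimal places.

Periodic yield y = 0.0165. Modified duration first:
  t   CF        PV=CF/(1+0.0165)^t    t·PV
  1     1,125.00     1,106.7388     1,106.7388
  2     1,125.00     1,088.7740     2,177.5481
  3     1,125.00     1,071.1009     3,213.3026
  4     1,125.00     1,053.7146     4,214.8583
  5     1,125.00     1,036.6105     5,183.0525
  6     1,125.00     1,019.7841     6,118.7044
  7     1,125.00     1,003.2308     7,022.6154
  8    51,125.00    44,851.2196   358,809.7570
  Σ                 52,231.1733   387,846.5772
P = 52,231.1733; D_Mac = 7.42558 half-year periods = 3.71279 yrs; D_mod = 3.71279/(1+0.0165) = 3.65252 yrs.
ΔP/P ≈ -D_mod · Δy = -3.65252 × (-0.002) = +0.007305 = +0.7305%.

+0.73%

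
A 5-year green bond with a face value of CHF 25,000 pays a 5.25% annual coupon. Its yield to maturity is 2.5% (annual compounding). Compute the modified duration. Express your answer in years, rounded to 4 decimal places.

Periodic yield y = 0.025. First find Macaulay duration:
  t   CF        PV=CF/(1+0.025)^t    t·PV
  1     1,312.50     1,280.4878     1,280.4878
  2     1,312.50     1,249.2564     2,498.5128
  3     1,312.50     1,218.7867     3,656.3602
  4     1,312.50     1,189.0602     4,756.2409
  5    26,312.50    23,256.4159   116,282.0797
  Σ                 28,194.0071   128,473.6814
P = 28,194.0071; Macaulay duration = 128,473.6814 / 28,194.0071 = 4.55677 years.
Modified duration = D_Mac / (1 + y) = 4.55677 / 1.025 = 4.44563 years.

4.4456 years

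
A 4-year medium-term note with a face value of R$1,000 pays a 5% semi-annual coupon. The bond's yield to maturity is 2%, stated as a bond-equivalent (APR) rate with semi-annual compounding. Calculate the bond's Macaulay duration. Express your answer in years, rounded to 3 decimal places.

3.695 years

Periodic yield y = 0.01. Discount each cash flow and weight by its period:
  t   CF        PV=CF/(1+0.01)^t    t·PV
  1        25.00        24.7525        24.7525
  2        25.00        24.5074        49.0148
  3        25.00        24.2648        72.7943
  4        25.00        24.0245        96.0980
  5        25.00        23.7866       118.9332
  6        25.00        23.5511       141.3068
  7        25.00        23.3180       163.2257
  8     1,025.00       946.5703     7,572.5624
  Σ                  1,114.7752     8,238.6877
Price P = Σ PV = 1,114.7752.
Macaulay duration = Σ(t·PV) / P = 8,238.6877 / 1,114.7752 = 7.39045 half-year periods.
In years: 7.39045 / 2 = 3.69522 years.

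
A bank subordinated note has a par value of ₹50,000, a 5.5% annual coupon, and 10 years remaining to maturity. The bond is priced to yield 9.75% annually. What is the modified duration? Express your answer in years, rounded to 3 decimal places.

6.889 years

Periodic yield y = 0.0975. First find Macaulay duration:
  t   CF        PV=CF/(1+0.0975)^t    t·PV
  1     2,750.00     2,505.6948     2,505.6948
  2     2,750.00     2,283.0932     4,566.1864
  3     2,750.00     2,080.2671     6,240.8014
  4     2,750.00     1,895.4598     7,581.8392
  5     2,750.00     1,727.0704     8,635.3522
  6     2,750.00     1,573.6405     9,441.8429
  7     2,750.00     1,433.8410    10,036.8869
  8     2,750.00     1,306.4610    10,451.6883
  9     2,750.00     1,190.3973    10,713.5757
  10   52,750.00    20,805.4529   208,054.5293
  Σ                 36,801.3781   278,228.3971
P = 36,801.3781; Macaulay duration = 278,228.3971 / 36,801.3781 = 7.56027 years.
Modified duration = D_Mac / (1 + y) = 7.56027 / 1.0975 = 6.88863 years.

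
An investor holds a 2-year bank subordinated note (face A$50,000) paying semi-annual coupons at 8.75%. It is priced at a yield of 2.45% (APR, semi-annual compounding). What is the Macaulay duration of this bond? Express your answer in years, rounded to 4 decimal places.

Periodic yield y = 0.01225. Discount each cash flow and weight by its period:
  t   CF        PV=CF/(1+0.01225)^t    t·PV
  1     2,187.50     2,161.0274     2,161.0274
  2     2,187.50     2,134.8752     4,269.7504
  3     2,187.50     2,109.0395     6,327.1184
  4    52,187.50    49,706.7480   198,826.9921
  Σ                 56,111.6901   211,584.8883
Price P = Σ PV = 56,111.6901.
Macaulay duration = Σ(t·PV) / P = 211,584.8883 / 56,111.6901 = 3.77078 half-year periods.
In years: 3.77078 / 2 = 1.88539 years.

1.8854 years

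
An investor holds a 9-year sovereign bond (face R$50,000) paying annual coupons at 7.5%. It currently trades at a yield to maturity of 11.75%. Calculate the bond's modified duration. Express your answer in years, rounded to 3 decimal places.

Periodic yield y = 0.1175. First find Macaulay duration:
  t   CF        PV=CF/(1+0.1175)^t    t·PV
  1     3,750.00     3,355.7047     3,355.7047
  2     3,750.00     3,002.8677     6,005.7355
  3     3,750.00     2,687.1300     8,061.3899
  4     3,750.00     2,404.5906     9,618.3623
  5     3,750.00     2,151.7589    10,758.7945
  6     3,750.00     1,925.5113    11,553.0679
  7     3,750.00     1,723.0526    12,061.3685
  8     3,750.00     1,541.8816    12,335.0524
  9    53,750.00    19,776.5569   177,989.0118
  Σ                 38,569.0543   251,738.4875
P = 38,569.0543; Macaulay duration = 251,738.4875 / 38,569.0543 = 6.52696 years.
Modified duration = D_Mac / (1 + y) = 6.52696 / 1.1175 = 5.84068 years.

5.841 years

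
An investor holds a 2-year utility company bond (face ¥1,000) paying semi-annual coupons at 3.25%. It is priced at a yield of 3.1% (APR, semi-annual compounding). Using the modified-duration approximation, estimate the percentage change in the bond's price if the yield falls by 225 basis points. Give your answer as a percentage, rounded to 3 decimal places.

Periodic yield y = 0.0155. Modified duration first:
  t   CF        PV=CF/(1+0.0155)^t    t·PV
  1        16.25        16.0020        16.0020
  2        16.25        15.7577        31.5154
  3        16.25        15.5172        46.5516
  4     1,016.25       955.6104     3,822.4414
  Σ                  1,002.8873     3,916.5105
P = 1,002.8873; D_Mac = 3.90524 half-year periods = 1.95262 yrs; D_mod = 1.95262/(1+0.0155) = 1.92281 yrs.
ΔP/P ≈ -D_mod · Δy = -1.92281 × (-0.0225) = +0.043263 = +4.3263%.

+4.326%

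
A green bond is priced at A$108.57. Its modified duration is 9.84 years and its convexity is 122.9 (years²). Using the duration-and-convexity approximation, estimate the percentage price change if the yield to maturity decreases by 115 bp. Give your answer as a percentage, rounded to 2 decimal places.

+12.13%

Duration effect: -D_mod·Δy = -9.84 × (-0.0115) = +0.113160
Convexity effect: ½·C·(Δy)² = 0.5 × 122.9 × (-0.0115)² = +0.0081267625
ΔP/P ≈ +0.113160 + 0.0081267625 = +0.1212867625
= +12.12867625%.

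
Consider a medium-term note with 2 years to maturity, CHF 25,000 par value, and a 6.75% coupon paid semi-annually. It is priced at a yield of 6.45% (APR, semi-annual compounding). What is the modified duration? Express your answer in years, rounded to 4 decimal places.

Periodic yield y = 0.03225. First find Macaulay duration:
  t   CF        PV=CF/(1+0.03225)^t    t·PV
  1       843.75       817.3892       817.3892
  2       843.75       791.8520     1,583.7039
  3       843.75       767.1126     2,301.3378
  4    25,843.75    22,762.2907    91,049.1627
  Σ                 25,138.6444    95,751.5936
P = 25,138.6444; Macaulay duration = 95,751.5936 / 25,138.6444 = 3.80894 half-year periods = 1.90447 years.
Modified duration = D_Mac / (1 + y) = 1.90447 / 1.03225 = 1.84497 years.

1.8450 years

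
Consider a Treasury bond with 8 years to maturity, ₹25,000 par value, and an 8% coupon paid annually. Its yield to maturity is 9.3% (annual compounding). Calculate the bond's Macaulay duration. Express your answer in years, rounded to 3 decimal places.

6.132 years

Periodic yield y = 0.093. Discount each cash flow and weight by its year:
  t   CF        PV=CF/(1+0.093)^t    t·PV
  1     2,000.00     1,829.8262     1,829.8262
  2     2,000.00     1,674.1319     3,348.2638
  3     2,000.00     1,531.6852     4,595.0555
  4     2,000.00     1,401.3588     5,605.4352
  5     2,000.00     1,282.1215     6,410.6075
  6     2,000.00     1,173.0297     7,038.1785
  7     2,000.00     1,073.2203     7,512.5418
  8    27,000.00    13,255.6940   106,045.5516
  Σ                 23,221.0675   142,385.4602
Price P = Σ PV = 23,221.0675.
Macaulay duration = Σ(t·PV) / P = 142,385.4602 / 23,221.0675 = 6.13174 years.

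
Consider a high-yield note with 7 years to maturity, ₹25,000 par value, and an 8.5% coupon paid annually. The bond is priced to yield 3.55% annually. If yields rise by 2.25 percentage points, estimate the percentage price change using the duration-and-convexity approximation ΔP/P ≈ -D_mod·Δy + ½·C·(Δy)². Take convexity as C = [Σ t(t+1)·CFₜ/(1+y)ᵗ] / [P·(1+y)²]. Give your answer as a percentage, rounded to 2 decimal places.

With y = 0.0355:
  t   CF        PV=CF/(1+0.0355)^t    t·PV        t(t+1)·PV
  1     2,125.00     2,052.1487     2,052.1487       4,104.2974
  2     2,125.00     1,981.7950     3,963.5900      11,890.7700
  3     2,125.00     1,913.8532     5,741.5596      22,966.2385
  4     2,125.00     1,848.2407     7,392.9627      36,964.8133
  5     2,125.00     1,784.8775     8,924.3876      53,546.3254
  6     2,125.00     1,723.6866    10,342.1198      72,394.8388
  7    27,125.00    21,248.0473   148,736.3310   1,189,890.6482
  Σ                 32,552.6490   187,153.0994   1,391,757.9317
P = 32,552.6490; D_Mac = 5.74924 yrs; D_mod = 5.55214 yrs; C = 39.87284.
Duration effect: -5.55214 × (+0.0225) = -0.124923
Convexity effect: 0.5 × 39.87284 × (0.0225)² = +0.0100928
ΔP/P ≈ -0.124923 + 0.0100928 = -0.114830 = -11.4830%.

-11.48%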